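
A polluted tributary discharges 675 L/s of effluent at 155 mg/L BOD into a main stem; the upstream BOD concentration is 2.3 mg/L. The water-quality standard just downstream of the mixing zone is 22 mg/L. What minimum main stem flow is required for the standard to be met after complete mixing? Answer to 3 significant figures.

Set C_mix = 22: (Q·2.300 + 675.0·155.0) / (Q + 675.0) = 22
→ Q = 675.0·(155.0 − 22)/(22 − 2.300) = 4557 L/s.

4560 L/s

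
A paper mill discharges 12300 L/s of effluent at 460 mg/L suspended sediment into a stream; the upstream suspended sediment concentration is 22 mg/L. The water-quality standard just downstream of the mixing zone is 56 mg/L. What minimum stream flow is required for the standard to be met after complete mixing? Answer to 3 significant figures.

146000 L/s

Set C_mix = 56: (Q·22.00 + 12300·460.0) / (Q + 12300) = 56
→ Q = 12300·(460.0 − 56)/(56 − 22.00) = 146200 L/s.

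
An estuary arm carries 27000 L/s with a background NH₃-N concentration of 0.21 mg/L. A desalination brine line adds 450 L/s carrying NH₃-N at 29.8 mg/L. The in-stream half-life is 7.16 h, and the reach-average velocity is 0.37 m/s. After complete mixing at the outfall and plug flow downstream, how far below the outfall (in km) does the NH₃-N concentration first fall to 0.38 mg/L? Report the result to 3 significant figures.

Mixed concentration C = ΣQC/ΣQ = (27000·0.2100 + 450.0·29.80) / 27450 = 19080/27450 = 0.6951 mg/L.
Half-life 7.16 h → k = ln 2 / 7.16 = 0.09681 h⁻¹ = 2.323 d⁻¹.
Set 0.6951·exp(−k·t) = 0.38 → t = ln(0.6951/0.38)/k = 22460 s = 6.238 h.
Distance = v·t = 0.37·22460 = 8309 m = 8.309 km.

8.31 km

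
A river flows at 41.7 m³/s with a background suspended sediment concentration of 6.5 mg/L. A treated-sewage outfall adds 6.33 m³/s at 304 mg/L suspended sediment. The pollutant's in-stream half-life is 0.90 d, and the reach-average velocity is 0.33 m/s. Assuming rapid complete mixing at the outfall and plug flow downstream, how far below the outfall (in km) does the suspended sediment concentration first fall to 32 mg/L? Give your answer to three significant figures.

Conservation of mass: C = (41.70·6.500 + 6.330·304.0) / 48.03 = 2195/48.03 = 45.71 mg/L.
Half-life 0.90 d → k = ln 2 / 0.90 = 0.7702 d⁻¹.
Set 45.71·exp(−k·t) = 32 → t = ln(45.71/32)/k = 40000 s = 11.11 h.
Distance = v·t = 0.33·40000 = 13200 m = 13.20 km.

13.2 km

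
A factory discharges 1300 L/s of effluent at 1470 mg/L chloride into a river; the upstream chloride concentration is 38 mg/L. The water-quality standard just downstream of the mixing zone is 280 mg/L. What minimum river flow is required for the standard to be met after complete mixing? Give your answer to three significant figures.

Set C_mix = 280: (Q·38.00 + 1300·1470) / (Q + 1300) = 280
→ Q = 1300·(1470 − 280)/(280 − 38.00) = 6393 L/s.

6390 L/s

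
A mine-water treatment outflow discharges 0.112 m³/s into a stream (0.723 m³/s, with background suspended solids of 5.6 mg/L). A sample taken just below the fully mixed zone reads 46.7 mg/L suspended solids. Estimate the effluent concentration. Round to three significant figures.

312 mg/L

Mass balance: 0.7230·5.600 + 0.1120·Cₑ = 0.8350·46.70
→ Cₑ = (0.8350·46.70 − 0.7230·5.600) / 0.1120 = 312.0 mg/L.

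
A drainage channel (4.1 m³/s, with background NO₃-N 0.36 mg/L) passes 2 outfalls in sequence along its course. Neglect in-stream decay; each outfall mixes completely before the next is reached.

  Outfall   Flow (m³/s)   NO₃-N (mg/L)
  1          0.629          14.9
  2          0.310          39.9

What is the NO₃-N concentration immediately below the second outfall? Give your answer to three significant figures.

4.61 mg/L

Below outfall 1: Q → 4.729 m³/s, C = (4.100·0.3600 + 0.6290·14.90)/4.729 = 2.294 mg/L.
Below outfall 2: Q → 5.039 m³/s, C = (4.729·2.294 + 0.3100·39.90)/5.039 = 4.607 mg/L.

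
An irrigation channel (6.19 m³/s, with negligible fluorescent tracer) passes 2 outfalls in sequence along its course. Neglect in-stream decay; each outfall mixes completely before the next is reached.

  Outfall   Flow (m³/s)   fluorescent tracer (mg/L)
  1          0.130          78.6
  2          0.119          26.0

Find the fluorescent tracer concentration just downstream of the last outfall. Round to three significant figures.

2.07 mg/L

Outfall 1: combined Q = 6.320 m³/s; C = (6.190·0 + 0.1300·78.60)/6.320 = 1.617 mg/L.
Outfall 2: combined Q = 6.439 m³/s; C = (6.320·1.617 + 0.1190·26.00)/6.439 = 2.067 mg/L.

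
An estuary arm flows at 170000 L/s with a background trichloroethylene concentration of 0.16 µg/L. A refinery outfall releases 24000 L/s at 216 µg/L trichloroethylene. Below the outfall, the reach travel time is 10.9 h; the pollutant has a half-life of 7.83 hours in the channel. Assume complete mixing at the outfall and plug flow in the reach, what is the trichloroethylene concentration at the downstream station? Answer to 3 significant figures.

After mixing, C = (170000·0.1600 + 24000·216.0) / 194000 = 5211000/194000 = 26.86 µg/L.
Half-life 7.83 h → k = ln 2 / 7.83 = 0.08852 h⁻¹ = 2.125 d⁻¹.
Decay over the reach: 26.86·exp(−kt) = 26.86·0.3810 = 10.23 µg/L.

10.2 µg/L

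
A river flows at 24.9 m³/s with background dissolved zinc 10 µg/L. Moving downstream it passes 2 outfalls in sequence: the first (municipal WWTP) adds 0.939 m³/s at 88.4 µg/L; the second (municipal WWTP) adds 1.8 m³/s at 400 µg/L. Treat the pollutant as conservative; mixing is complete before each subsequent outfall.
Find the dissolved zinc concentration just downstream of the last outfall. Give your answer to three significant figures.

38.1 µg/L

Outfall 1: combined Q = 25.84 m³/s; C = (24.90·10.00 + 0.9390·88.40)/25.84 = 12.85 µg/L.
Outfall 2: combined Q = 27.64 m³/s; C = (25.84·12.85 + 1.800·400.0)/27.64 = 38.06 µg/L.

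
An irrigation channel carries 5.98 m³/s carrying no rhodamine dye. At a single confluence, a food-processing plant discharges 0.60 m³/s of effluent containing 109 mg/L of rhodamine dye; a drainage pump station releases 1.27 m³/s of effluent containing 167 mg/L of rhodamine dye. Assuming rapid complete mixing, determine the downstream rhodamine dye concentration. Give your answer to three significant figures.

Mixed concentration C = ΣQC/ΣQ = (5.980·0 + 0.6000·109.0 + 1.270·167.0) / 7.850 = 277.5/7.850 = 35.35 mg/L.

35.3 mg/L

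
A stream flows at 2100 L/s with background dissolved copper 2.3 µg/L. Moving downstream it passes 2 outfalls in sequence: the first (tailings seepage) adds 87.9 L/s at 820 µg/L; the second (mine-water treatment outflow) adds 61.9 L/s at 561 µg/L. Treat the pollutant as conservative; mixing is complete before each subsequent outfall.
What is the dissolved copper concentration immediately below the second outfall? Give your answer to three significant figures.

49.6 µg/L

Below outfall 1: Q → 2188 L/s, C = (2100·2.300 + 87.90·820.0)/2188 = 35.15 µg/L.
Below outfall 2: Q → 2250 L/s, C = (2188·35.15 + 61.90·561.0)/2250 = 49.62 µg/L.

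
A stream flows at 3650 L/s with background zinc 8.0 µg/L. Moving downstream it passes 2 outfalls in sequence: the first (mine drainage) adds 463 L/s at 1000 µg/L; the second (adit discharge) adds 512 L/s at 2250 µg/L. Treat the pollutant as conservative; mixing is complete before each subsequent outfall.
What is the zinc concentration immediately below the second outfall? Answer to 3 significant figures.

356 µg/L

Outfall 1: combined Q = 4113 L/s; C = (3650·8.000 + 463.0·1000)/4113 = 119.7 µg/L.
Outfall 2: combined Q = 4625 L/s; C = (4113·119.7 + 512.0·2250)/4625 = 355.5 µg/L.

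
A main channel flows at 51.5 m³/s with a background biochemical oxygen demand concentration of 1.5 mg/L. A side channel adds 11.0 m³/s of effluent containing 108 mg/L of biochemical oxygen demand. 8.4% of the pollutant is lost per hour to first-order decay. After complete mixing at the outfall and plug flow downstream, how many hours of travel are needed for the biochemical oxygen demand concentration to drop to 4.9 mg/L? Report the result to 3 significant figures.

Mixed concentration C = ΣQC/ΣQ = (51.50·1.500 + 11.00·108.0) / 62.50 = 1265/62.50 = 20.24 mg/L.
8.4%/h lost → k = −ln(1 − 0.084) = 0.08774 h⁻¹.
20.24·exp(−k·t) = 4.9 → t = ln(20.24/4.9)/k = 58210 s = 16.17 h.

16.2 h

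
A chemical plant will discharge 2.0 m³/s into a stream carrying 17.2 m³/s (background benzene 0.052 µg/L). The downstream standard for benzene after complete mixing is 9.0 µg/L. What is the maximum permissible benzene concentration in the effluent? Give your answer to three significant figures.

At the limit, (Qr·Cr + Qe·Cₑ)/(Qr + Qe) = 9.0:
Cₑ = (19.20·9.0 − 17.20·0.05200) / 2.000 = 85.95 µg/L.

86.0 µg/L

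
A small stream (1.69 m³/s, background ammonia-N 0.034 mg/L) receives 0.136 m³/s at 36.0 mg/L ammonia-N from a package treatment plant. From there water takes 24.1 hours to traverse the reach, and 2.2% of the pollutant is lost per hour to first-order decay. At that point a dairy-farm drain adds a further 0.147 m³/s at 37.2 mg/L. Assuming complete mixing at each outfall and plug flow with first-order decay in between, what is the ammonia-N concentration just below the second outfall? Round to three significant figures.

Mass balance: C = (1.690·0.03400 + 0.1360·36.00) / 1.826 = 4.953/1.826 = 2.713 mg/L; combined flow 1.826 m³/s.
2.2%/h lost → k = −ln(1 − 0.022) = 0.02225 h⁻¹.
Applying C = C₀e^(−kt): 2.713 × 0.5850 = 1.587 mg/L.
At the second outfall, C = (1.826·1.587 + 0.1470·37.20) / (1.826 + 0.1470) = 4.240 mg/L.

4.24 mg/L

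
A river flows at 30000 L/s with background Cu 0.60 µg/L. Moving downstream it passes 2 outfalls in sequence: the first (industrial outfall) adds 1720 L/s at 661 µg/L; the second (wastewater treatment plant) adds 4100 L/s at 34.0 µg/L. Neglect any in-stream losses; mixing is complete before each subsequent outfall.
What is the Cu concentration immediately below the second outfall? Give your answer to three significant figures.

36.1 µg/L

After outfall 1: Q = 30000 + 1720 = 31720 L/s; C = (30000·0.6000 + 1720·661.0)/31720 = 36.41 µg/L.
After outfall 2: Q = 31720 + 4100 = 35820 L/s; C = (31720·36.41 + 4100·34.00)/35820 = 36.13 µg/L.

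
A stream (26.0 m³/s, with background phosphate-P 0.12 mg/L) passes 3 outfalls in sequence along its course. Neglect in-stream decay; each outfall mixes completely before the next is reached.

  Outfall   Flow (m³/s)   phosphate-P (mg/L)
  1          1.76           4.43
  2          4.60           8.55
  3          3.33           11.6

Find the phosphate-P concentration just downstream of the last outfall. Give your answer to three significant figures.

2.49 mg/L

Below outfall 1: Q → 27.76 m³/s, C = (26.00·0.1200 + 1.760·4.430)/27.76 = 0.3933 mg/L.
Below outfall 2: Q → 32.36 m³/s, C = (27.76·0.3933 + 4.600·8.550)/32.36 = 1.553 mg/L.
Below outfall 3: Q → 35.69 m³/s, C = (32.36·1.553 + 3.330·11.60)/35.69 = 2.490 mg/L.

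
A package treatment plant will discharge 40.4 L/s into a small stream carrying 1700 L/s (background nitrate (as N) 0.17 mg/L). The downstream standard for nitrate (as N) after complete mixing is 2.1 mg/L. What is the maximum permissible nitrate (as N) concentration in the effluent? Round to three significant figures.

At the limit, (Qr·Cr + Qe·Cₑ)/(Qr + Qe) = 2.1:
Cₑ = (1740·2.1 − 1700·0.1700) / 40.40 = 83.31 mg/L.

83.3 mg/L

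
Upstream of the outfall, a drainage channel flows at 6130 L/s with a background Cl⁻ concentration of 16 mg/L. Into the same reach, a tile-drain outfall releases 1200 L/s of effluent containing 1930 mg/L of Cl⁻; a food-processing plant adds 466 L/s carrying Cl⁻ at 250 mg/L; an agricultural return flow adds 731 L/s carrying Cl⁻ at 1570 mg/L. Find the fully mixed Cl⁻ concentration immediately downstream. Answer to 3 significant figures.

431 mg/L

After mixing, C = (6130·16.00 + 1200·1930 + 466.0·250.0 + 731.0·1570) / 8527 = 3678000/8527 = 431.4 mg/L.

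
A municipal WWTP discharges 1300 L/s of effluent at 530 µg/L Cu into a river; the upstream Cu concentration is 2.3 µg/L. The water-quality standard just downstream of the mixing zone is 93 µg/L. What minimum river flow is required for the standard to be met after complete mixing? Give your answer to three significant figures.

6260 L/s

Set C_mix = 93: (Q·2.300 + 1300·530.0) / (Q + 1300) = 93
→ Q = 1300·(530.0 − 93)/(93 − 2.300) = 6264 L/s.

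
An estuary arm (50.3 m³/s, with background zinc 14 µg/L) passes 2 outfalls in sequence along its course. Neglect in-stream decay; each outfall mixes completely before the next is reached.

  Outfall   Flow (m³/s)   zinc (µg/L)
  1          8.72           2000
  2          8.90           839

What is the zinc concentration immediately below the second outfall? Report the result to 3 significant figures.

Outfall 1: combined Q = 59.02 m³/s; C = (50.30·14.00 + 8.720·2000)/59.02 = 307.4 µg/L.
Outfall 2: combined Q = 67.92 m³/s; C = (59.02·307.4 + 8.900·839.0)/67.92 = 377.1 µg/L.

377 µg/L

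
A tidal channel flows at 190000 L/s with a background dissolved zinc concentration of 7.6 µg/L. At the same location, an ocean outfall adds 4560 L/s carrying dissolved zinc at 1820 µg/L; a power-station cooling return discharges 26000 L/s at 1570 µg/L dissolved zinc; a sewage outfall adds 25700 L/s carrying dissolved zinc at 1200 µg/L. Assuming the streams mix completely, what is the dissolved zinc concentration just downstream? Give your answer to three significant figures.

Flow-weighted average: C = (190000·7.600 + 4560·1820 + 26000·1570 + 25700·1200) / 246300 = 81400000/246300 = 330.6 µg/L.

331 µg/L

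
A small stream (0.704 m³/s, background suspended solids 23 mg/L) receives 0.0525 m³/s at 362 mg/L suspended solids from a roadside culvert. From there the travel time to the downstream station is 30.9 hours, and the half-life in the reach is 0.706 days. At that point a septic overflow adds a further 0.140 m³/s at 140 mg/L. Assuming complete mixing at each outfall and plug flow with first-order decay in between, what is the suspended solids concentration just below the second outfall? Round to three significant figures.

After mixing, C = (0.7040·23.00 + 0.05250·362.0) / 0.7565 = 35.20/0.7565 = 46.53 mg/L; combined flow 0.7565 m³/s.
Half-life 0.706 d → k = ln 2 / 0.706 = 0.9818 d⁻¹.
Applying C = C₀e^(−kt): 46.53 × 0.2825 = 13.14 mg/L.
Second outfall: C = (0.7565·13.14 + 0.1400·140.0)/0.8965 = 32.95 mg/L.

33.0 mg/L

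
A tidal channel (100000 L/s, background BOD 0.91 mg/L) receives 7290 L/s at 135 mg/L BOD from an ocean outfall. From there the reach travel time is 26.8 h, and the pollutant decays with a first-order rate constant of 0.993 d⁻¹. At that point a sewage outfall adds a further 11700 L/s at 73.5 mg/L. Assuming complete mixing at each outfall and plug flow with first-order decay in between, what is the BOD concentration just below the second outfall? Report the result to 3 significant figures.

After mixing, C = (100000·0.9100 + 7290·135.0) / 107300 = 1075000/107300 = 10.02 mg/L; combined flow 107300 L/s.
Decay over the reach: 10.02·exp(−kt) = 10.02·0.3299 = 3.306 mg/L.
At the second outfall, C = (107300·3.306 + 11700·73.50) / (107300 + 11700) = 10.21 mg/L.

10.2 mg/L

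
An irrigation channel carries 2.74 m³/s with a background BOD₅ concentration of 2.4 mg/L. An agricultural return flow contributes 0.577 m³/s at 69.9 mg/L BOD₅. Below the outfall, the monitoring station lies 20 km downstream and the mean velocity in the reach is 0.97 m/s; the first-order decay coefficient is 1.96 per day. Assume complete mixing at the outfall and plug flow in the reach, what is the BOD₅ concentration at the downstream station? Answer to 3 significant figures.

Mass balance: C = (2.740·2.400 + 0.5770·69.90) / 3.317 = 46.91/3.317 = 14.14 mg/L.
Travel time t = 20·1000 / 0.97 = 20620 s = 5.727 h.
Decay over the reach: 14.14·exp(−kt) = 14.14·0.6264 = 8.859 mg/L.

8.86 mg/L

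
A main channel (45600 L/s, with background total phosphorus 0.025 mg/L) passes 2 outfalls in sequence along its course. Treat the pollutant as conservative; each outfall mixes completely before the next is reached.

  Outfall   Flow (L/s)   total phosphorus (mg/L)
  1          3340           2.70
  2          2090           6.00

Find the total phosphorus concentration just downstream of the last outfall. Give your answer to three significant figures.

0.445 mg/L

Outfall 1: combined Q = 48940 L/s; C = (45600·0.02500 + 3340·2.700)/48940 = 0.2076 mg/L.
Outfall 2: combined Q = 51030 L/s; C = (48940·0.2076 + 2090·6.000)/51030 = 0.4448 mg/L.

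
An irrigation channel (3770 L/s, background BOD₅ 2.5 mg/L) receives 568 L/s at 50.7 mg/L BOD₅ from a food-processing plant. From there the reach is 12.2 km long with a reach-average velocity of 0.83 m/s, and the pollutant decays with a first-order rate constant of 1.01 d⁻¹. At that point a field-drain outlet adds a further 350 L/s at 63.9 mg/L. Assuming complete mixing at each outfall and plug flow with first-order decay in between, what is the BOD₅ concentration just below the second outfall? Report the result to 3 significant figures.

After mixing, C = (3770·2.500 + 568.0·50.70) / 4338 = 38220/4338 = 8.811 mg/L; combined flow 4338 L/s.
Travel time t = 12.2·1000 / 0.83 = 14700 s = 4.083 h.
First-order decay: C = 8.811·exp(−k·t) = 8.811·0.8421 = 7.420 mg/L.
Second outfall: C = (4338·7.420 + 350.0·63.90)/4688 = 11.64 mg/L.

11.6 mg/L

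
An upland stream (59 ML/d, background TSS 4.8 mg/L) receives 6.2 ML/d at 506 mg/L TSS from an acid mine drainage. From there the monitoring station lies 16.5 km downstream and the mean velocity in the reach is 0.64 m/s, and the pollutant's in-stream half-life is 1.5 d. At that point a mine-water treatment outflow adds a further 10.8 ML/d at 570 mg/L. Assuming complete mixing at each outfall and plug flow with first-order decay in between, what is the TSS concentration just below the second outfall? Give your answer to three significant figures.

120 mg/L

Mixed concentration C = ΣQC/ΣQ = (59.00·4.800 + 6.200·506.0) / 65.20 = 3420/65.20 = 52.46 mg/L; combined flow 65.20 ML/d.
Travel time t = 16.5·1000 / 0.64 = 25780 s = 7.161 h.
Half-life 1.5 d → k = ln 2 / 1.5 = 0.4621 d⁻¹.
Decay over the reach: 52.46·exp(−kt) = 52.46·0.8712 = 45.70 mg/L.
At the second outfall, C = (65.20·45.70 + 10.80·570.0) / (65.20 + 10.80) = 120.2 mg/L.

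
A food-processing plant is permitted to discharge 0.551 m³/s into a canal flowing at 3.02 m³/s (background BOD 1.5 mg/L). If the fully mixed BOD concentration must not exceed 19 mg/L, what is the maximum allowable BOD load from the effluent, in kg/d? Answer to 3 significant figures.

Mass balance at the limit: 3.020·1.500 + 0.5510·Cₑ = 3.571·19 → Cₑ = 114.9 mg/L.
Load = 0.5510 m³/s × 114.9 g/m³ × 86 400 s/d = 5471 kg/d.

5470 kg/d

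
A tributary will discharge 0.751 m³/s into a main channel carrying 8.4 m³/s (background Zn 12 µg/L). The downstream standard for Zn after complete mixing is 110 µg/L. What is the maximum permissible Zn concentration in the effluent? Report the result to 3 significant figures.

1210 µg/L

At the limit, (Qr·Cr + Qe·Cₑ)/(Qr + Qe) = 110:
Cₑ = (9.151·110 − 8.400·12.00) / 0.7510 = 1206 µg/L.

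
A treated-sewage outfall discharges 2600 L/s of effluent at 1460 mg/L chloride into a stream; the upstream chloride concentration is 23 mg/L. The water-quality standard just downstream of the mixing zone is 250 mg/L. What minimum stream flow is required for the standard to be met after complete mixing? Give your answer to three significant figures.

Set C_mix = 250: (Q·23.00 + 2600·1460) / (Q + 2600) = 250
→ Q = 2600·(1460 − 250)/(250 − 23.00) = 13860 L/s.

13900 L/s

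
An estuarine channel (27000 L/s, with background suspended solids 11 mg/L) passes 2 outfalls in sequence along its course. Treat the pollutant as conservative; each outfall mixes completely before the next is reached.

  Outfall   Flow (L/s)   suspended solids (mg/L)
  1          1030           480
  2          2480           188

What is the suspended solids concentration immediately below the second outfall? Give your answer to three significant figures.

41.2 mg/L

Below outfall 1: Q → 28030 L/s, C = (27000·11.00 + 1030·480.0)/28030 = 28.23 mg/L.
Below outfall 2: Q → 30510 L/s, C = (28030·28.23 + 2480·188.0)/30510 = 41.22 mg/L.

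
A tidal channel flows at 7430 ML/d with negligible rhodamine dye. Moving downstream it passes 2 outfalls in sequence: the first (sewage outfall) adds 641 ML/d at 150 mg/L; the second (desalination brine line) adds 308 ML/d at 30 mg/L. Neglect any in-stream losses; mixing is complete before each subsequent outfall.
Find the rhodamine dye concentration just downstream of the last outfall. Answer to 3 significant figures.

12.6 mg/L

After outfall 1: Q = 7430 + 641.0 = 8071 ML/d; C = (7430·0 + 641.0·150.0)/8071 = 11.91 mg/L.
After outfall 2: Q = 8071 + 308.0 = 8379 ML/d; C = (8071·11.91 + 308.0·30.00)/8379 = 12.58 mg/L.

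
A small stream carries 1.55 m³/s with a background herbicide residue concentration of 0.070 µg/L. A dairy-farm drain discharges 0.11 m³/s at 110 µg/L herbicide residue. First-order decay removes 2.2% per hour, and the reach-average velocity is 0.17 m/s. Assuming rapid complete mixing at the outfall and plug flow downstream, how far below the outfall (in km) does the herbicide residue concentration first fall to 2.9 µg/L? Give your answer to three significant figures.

Mixed concentration C = ΣQC/ΣQ = (1.550·0.07000 + 0.1100·110.0) / 1.660 = 12.21/1.660 = 7.355 µg/L.
2.2%/h lost → k = −ln(1 − 0.022) = 0.02225 h⁻¹.
Set 7.355·exp(−k·t) = 2.9 → t = ln(7.355/2.9)/k = 150600 s = 41.83 h.
Distance = v·t = 0.17·150600 = 25600 m = 25.60 km.

25.6 km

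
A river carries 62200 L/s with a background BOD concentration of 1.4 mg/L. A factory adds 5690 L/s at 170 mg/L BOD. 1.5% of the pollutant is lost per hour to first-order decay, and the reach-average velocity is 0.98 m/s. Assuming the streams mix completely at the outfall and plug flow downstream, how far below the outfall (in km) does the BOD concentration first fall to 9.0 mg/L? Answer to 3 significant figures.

127 km

Mixed concentration C = ΣQC/ΣQ = (62200·1.400 + 5690·170.0) / 67890 = 1054000/67890 = 15.53 mg/L.
1.5%/h lost → k = −ln(1 − 0.015) = 0.01511 h⁻¹.
Set 15.53·exp(−k·t) = 9.0 → t = ln(15.53/9.0)/k = 130000 s = 36.10 h.
Distance = v·t = 0.98·130000 = 127400 m = 127.4 km.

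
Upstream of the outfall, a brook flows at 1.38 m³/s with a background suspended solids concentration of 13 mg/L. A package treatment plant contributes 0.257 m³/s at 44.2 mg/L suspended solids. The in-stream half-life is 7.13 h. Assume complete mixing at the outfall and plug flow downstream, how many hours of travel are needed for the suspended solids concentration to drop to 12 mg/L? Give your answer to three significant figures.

4.11 h

After mixing, C = (1.380·13.00 + 0.2570·44.20) / 1.637 = 29.30/1.637 = 17.90 mg/L.
Half-life 7.13 h → k = ln 2 / 7.13 = 0.09722 h⁻¹ = 2.333 d⁻¹.
17.90·exp(−k·t) = 12 → t = ln(17.90/12)/k = 14800 s = 4.112 h.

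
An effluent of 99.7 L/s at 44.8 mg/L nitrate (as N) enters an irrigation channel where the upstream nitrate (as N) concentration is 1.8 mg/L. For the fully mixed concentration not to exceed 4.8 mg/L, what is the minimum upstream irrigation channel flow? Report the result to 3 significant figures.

1330 L/s

Set C_mix = 4.8: (Q·1.800 + 99.70·44.80) / (Q + 99.70) = 4.8
→ Q = 99.70·(44.80 − 4.8)/(4.8 − 1.800) = 1329 L/s.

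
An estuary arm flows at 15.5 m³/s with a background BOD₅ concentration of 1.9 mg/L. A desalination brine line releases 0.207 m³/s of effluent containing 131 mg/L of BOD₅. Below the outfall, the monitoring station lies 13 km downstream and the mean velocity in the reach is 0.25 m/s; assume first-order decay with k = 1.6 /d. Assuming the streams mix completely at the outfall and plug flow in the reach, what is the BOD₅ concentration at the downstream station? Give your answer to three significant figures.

After mixing, C = (15.50·1.900 + 0.2070·131.0) / 15.71 = 56.57/15.71 = 3.601 mg/L.
Travel time t = 13·1000 / 0.25 = 52000 s = 14.44 h.
First-order decay: C = 3.601·exp(−k·t) = 3.601·0.3818 = 1.375 mg/L.

1.37 mg/L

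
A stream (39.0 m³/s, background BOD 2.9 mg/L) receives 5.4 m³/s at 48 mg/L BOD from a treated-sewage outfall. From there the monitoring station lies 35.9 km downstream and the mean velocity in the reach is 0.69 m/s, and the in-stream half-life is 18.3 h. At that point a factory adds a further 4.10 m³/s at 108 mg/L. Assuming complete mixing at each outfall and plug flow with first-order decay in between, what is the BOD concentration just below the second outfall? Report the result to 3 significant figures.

Mixed concentration C = ΣQC/ΣQ = (39.00·2.900 + 5.400·48.00) / 44.40 = 372.3/44.40 = 8.385 mg/L; combined flow 44.40 m³/s.
Travel time t = 35.9·1000 / 0.69 = 52030 s = 14.45 h.
Half-life 18.3 h → k = ln 2 / 18.3 = 0.03788 h⁻¹ = 0.9090 d⁻¹.
Applying C = C₀e^(−kt): 8.385 × 0.5784 = 4.850 mg/L.
Second outfall: C = (44.40·4.850 + 4.100·108.0)/48.50 = 13.57 mg/L.

13.6 mg/L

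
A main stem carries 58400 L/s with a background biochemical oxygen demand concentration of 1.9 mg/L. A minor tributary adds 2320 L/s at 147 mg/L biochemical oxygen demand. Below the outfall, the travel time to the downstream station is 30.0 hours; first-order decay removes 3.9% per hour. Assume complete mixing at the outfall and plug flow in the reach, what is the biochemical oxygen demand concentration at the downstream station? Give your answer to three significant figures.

Mass balance: C = (58400·1.900 + 2320·147.0) / 60720 = 452000/60720 = 7.444 mg/L.
3.9%/h lost → k = −ln(1 − 0.039) = 0.03978 h⁻¹.
First-order decay: C = 7.444·exp(−k·t) = 7.444·0.3032 = 2.257 mg/L.

2.26 mg/L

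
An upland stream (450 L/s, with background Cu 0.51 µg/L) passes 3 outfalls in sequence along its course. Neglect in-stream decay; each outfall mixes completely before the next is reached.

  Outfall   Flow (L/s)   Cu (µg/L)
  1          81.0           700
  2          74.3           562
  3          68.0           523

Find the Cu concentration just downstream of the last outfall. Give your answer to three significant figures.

Below outfall 1: Q → 531.0 L/s, C = (450.0·0.5100 + 81.00·700.0)/531.0 = 107.2 µg/L.
Below outfall 2: Q → 605.3 L/s, C = (531.0·107.2 + 74.30·562.0)/605.3 = 163.0 µg/L.
Below outfall 3: Q → 673.3 L/s, C = (605.3·163.0 + 68.00·523.0)/673.3 = 199.4 µg/L.

199 µg/L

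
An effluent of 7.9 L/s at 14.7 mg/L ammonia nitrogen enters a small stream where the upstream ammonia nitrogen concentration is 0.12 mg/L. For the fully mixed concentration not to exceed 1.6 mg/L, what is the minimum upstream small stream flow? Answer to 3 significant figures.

69.9 L/s

Set C_mix = 1.6: (Q·0.1200 + 7.900·14.70) / (Q + 7.900) = 1.6
→ Q = 7.900·(14.70 − 1.6)/(1.6 − 0.1200) = 69.93 L/s.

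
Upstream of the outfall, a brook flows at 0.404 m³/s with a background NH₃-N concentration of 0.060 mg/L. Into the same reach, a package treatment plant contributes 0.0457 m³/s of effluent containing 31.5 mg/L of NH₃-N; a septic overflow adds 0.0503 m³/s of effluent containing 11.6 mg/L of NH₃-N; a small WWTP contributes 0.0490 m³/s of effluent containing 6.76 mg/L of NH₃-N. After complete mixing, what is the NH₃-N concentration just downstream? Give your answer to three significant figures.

Flow-weighted average: C = (0.4040·0.06000 + 0.04570·31.50 + 0.05030·11.60 + 0.04900·6.760) / 0.5490 = 2.379/0.5490 = 4.332 mg/L.

4.33 mg/L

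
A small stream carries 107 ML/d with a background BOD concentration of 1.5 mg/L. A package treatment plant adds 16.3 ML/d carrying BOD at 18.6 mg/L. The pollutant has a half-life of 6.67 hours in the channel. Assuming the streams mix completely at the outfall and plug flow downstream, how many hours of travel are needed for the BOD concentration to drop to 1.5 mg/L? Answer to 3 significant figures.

8.84 h

Conservation of mass: C = (107.0·1.500 + 16.30·18.60) / 123.3 = 463.7/123.3 = 3.761 mg/L.
Half-life 6.67 h → k = ln 2 / 6.67 = 0.1039 h⁻¹ = 2.494 d⁻¹.
3.761·exp(−k·t) = 1.5 → t = ln(3.761/1.5)/k = 31840 s = 8.844 h.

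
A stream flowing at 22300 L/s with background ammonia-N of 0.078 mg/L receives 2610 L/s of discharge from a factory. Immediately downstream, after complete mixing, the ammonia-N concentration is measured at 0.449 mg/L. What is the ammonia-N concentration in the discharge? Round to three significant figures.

Mass balance: 22300·0.07800 + 2610·Cₑ = 24910·0.4490
→ Cₑ = (24910·0.4490 − 22300·0.07800) / 2610 = 3.619 mg/L.

3.62 mg/L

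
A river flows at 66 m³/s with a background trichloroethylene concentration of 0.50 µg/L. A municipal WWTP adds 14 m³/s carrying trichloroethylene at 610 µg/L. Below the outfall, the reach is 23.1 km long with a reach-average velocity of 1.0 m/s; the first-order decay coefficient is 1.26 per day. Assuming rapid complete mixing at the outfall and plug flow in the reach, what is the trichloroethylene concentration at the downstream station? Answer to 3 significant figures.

76.5 µg/L

Conservation of mass: C = (66.00·0.5000 + 14.00·610.0) / 80.00 = 8573/80.00 = 107.2 µg/L.
Travel time t = 23.1·1000 / 1.0 = 23100 s = 6.417 h.
First-order decay: C = 107.2·exp(−k·t) = 107.2·0.7140 = 76.51 µg/L.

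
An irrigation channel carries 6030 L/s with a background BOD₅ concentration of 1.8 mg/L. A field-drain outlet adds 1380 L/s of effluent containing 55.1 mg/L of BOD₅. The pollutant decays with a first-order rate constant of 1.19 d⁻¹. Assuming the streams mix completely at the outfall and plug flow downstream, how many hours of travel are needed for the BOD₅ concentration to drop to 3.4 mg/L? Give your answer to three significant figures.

25.0 h

After mixing, C = (6030·1.800 + 1380·55.10) / 7410 = 86890/7410 = 11.73 mg/L.
11.73·exp(−k·t) = 3.4 → t = ln(11.73/3.4)/k = 89890 s = 24.97 h.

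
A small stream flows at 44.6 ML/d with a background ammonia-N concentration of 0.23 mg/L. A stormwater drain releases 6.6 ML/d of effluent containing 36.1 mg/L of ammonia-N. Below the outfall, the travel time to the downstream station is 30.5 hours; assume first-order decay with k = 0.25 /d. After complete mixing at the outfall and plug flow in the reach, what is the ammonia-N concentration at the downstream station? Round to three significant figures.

3.53 mg/L

After mixing, C = (44.60·0.2300 + 6.600·36.10) / 51.20 = 248.5/51.20 = 4.854 mg/L.
After decay, C = 4.854 × e^(−kt) = 4.854 × 0.7278 = 3.533 mg/L.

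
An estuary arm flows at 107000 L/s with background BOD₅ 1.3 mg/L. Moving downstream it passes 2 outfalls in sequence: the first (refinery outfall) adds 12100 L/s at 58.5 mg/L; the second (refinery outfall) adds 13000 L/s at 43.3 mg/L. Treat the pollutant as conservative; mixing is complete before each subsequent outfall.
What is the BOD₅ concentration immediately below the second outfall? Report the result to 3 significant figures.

Below outfall 1: Q → 119100 L/s, C = (107000·1.300 + 12100·58.50)/119100 = 7.111 mg/L.
Below outfall 2: Q → 132100 L/s, C = (119100·7.111 + 13000·43.30)/132100 = 10.67 mg/L.

10.7 mg/L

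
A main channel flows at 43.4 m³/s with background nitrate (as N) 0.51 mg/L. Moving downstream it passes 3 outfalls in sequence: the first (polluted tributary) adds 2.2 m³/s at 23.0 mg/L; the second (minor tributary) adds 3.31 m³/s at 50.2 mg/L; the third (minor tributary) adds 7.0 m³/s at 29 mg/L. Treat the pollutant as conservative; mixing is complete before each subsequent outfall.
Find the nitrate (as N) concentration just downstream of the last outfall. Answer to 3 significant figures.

Below outfall 1: Q → 45.60 m³/s, C = (43.40·0.5100 + 2.200·23.00)/45.60 = 1.595 mg/L.
Below outfall 2: Q → 48.91 m³/s, C = (45.60·1.595 + 3.310·50.20)/48.91 = 4.884 mg/L.
Below outfall 3: Q → 55.91 m³/s, C = (48.91·4.884 + 7.000·29.00)/55.91 = 7.904 mg/L.

7.90 mg/L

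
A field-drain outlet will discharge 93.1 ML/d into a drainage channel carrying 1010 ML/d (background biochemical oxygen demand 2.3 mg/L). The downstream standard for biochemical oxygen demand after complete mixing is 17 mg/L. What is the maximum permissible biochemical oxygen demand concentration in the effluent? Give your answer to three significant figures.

176 mg/L

At the limit, (Qr·Cr + Qe·Cₑ)/(Qr + Qe) = 17:
Cₑ = (1103·17 − 1010·2.300) / 93.10 = 176.5 mg/L.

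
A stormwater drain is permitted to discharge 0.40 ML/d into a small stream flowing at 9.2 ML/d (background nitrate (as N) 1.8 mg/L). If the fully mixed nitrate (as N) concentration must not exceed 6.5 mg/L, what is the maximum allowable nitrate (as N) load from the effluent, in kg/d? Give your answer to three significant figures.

45.8 kg/d

Mass balance at the limit: 9.200·1.800 + 0.4000·Cₑ = 9.600·6.5 → Cₑ = 114.6 mg/L.
0.4000 ML/d = 0.004630 m³/s. Load = 0.004630 m³/s × 114.6 g/m³ × 86 400 s/d = 45.84 kg/d.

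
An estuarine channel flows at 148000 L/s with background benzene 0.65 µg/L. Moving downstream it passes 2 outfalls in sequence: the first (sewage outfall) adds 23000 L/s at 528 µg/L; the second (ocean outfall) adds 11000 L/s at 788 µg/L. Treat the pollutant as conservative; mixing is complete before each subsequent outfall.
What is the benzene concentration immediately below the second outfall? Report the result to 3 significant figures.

115 µg/L

Outfall 1: combined Q = 171000 L/s; C = (148000·0.6500 + 23000·528.0)/171000 = 71.58 µg/L.
Outfall 2: combined Q = 182000 L/s; C = (171000·71.58 + 11000·788.0)/182000 = 114.9 µg/L.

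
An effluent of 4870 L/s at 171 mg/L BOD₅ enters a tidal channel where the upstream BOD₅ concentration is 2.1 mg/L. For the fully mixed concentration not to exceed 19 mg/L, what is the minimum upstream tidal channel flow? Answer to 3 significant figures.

43800 L/s

Set C_mix = 19: (Q·2.100 + 4870·171.0) / (Q + 4870) = 19
→ Q = 4870·(171.0 − 19)/(19 − 2.100) = 43800 L/s.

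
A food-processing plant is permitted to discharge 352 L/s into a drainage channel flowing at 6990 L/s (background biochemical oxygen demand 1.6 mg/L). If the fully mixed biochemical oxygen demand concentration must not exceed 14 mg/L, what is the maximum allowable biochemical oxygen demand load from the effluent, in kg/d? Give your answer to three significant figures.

7910 kg/d

Mass balance at the limit: 6990·1.600 + 352.0·Cₑ = 7342·14 → Cₑ = 260.2 mg/L.
352.0 L/s = 0.3520 m³/s. Load = 0.3520 m³/s × 260.2 g/m³ × 86 400 s/d = 7915 kg/d.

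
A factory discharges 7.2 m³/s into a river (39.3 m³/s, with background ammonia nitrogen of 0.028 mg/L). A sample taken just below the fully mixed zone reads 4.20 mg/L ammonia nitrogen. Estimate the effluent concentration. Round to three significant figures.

Mass balance: 39.30·0.02800 + 7.200·Cₑ = 46.50·4.200
→ Cₑ = (46.50·4.200 − 39.30·0.02800) / 7.200 = 26.97 mg/L.

27.0 mg/L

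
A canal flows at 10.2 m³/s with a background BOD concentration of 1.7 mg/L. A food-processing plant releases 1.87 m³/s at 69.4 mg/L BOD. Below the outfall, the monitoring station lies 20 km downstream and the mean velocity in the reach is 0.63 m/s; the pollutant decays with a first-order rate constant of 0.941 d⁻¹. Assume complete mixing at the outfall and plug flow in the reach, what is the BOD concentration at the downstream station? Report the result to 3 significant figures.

Flow-weighted average: C = (10.20·1.700 + 1.870·69.40) / 12.07 = 147.1/12.07 = 12.19 mg/L.
Travel time t = 20·1000 / 0.63 = 31750 s = 8.818 h.
After decay, C = 12.19 × e^(−kt) = 12.19 × 0.7077 = 8.626 mg/L.

8.63 mg/L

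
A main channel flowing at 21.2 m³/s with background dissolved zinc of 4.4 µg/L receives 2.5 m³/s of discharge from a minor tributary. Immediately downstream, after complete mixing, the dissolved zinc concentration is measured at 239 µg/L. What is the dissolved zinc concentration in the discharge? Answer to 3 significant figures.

Mass balance: 21.20·4.400 + 2.500·Cₑ = 23.70·239.0
→ Cₑ = (23.70·239.0 − 21.20·4.400) / 2.500 = 2228 µg/L.

2230 µg/L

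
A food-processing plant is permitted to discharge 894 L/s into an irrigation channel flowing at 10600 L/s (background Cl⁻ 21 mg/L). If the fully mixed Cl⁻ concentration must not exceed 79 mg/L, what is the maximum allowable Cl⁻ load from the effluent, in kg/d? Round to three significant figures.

Mass balance at the limit: 10600·21.00 + 894.0·Cₑ = 11490·79 → Cₑ = 766.7 mg/L.
894.0 L/s = 0.8940 m³/s. Load = 0.8940 m³/s × 766.7 g/m³ × 86 400 s/d = 59220 kg/d.

59200 kg/d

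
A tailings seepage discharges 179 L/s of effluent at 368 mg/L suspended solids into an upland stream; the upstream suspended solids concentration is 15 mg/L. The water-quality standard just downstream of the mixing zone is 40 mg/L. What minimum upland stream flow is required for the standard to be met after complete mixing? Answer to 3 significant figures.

2350 L/s

Set C_mix = 40: (Q·15.00 + 179.0·368.0) / (Q + 179.0) = 40
→ Q = 179.0·(368.0 − 40)/(40 − 15.00) = 2348 L/s.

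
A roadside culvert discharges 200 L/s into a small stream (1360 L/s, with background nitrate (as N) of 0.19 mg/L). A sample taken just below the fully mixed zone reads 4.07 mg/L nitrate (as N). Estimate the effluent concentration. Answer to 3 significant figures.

Mass balance: 1360·0.1900 + 200.0·Cₑ = 1560·4.070
→ Cₑ = (1560·4.070 − 1360·0.1900) / 200.0 = 30.45 mg/L.

30.5 mg/L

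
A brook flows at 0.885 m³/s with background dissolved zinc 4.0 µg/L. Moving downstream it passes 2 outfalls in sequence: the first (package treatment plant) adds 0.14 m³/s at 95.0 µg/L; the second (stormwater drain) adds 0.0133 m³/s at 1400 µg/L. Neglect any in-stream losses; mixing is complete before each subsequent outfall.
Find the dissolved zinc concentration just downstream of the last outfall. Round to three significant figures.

34.2 µg/L

After outfall 1: Q = 0.8850 + 0.1400 = 1.025 m³/s; C = (0.8850·4.000 + 0.1400·95.00)/1.025 = 16.43 µg/L.
After outfall 2: Q = 1.025 + 0.01330 = 1.038 m³/s; C = (1.025·16.43 + 0.01330·1400)/1.038 = 34.15 µg/L.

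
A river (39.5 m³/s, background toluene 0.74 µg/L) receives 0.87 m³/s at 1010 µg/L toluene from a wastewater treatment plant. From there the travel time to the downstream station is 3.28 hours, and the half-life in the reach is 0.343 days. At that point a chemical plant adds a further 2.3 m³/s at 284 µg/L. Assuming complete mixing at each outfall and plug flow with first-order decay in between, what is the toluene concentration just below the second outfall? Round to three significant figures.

31.5 µg/L

Conservation of mass: C = (39.50·0.7400 + 0.8700·1010) / 40.37 = 907.9/40.37 = 22.49 µg/L; combined flow 40.37 m³/s.
Half-life 0.343 d → k = ln 2 / 0.343 = 2.021 d⁻¹.
Applying C = C₀e^(−kt): 22.49 × 0.7587 = 17.06 µg/L.
At the second outfall, C = (40.37·17.06 + 2.300·284.0) / (40.37 + 2.300) = 31.45 µg/L.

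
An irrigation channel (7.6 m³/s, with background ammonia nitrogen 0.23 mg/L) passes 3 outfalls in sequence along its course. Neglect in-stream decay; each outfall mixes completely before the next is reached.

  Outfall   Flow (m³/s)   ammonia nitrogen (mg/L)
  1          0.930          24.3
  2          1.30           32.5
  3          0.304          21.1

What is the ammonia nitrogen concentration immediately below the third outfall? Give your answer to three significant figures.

Below outfall 1: Q → 8.530 m³/s, C = (7.600·0.2300 + 0.9300·24.30)/8.530 = 2.854 mg/L.
Below outfall 2: Q → 9.830 m³/s, C = (8.530·2.854 + 1.300·32.50)/9.830 = 6.775 mg/L.
Below outfall 3: Q → 10.13 m³/s, C = (9.830·6.775 + 0.3040·21.10)/10.13 = 7.205 mg/L.

7.20 mg/L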